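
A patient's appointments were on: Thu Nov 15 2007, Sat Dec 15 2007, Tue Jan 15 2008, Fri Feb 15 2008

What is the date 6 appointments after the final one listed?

Fri Aug 15 2008

The day-of-month is always 15 (30, 31, 31 days between events).
So this recurs on the 15th of each month.
March 2008: Sat Mar 15 2008.
Next: April 2008 → Tue Apr 15 2008.
May 2008: Thu May 15 2008.
Next: June 2008 → Sun Jun 15 2008.
Next: July 2008 → Tue Jul 15 2008.
August 2008: Fri Aug 15 2008.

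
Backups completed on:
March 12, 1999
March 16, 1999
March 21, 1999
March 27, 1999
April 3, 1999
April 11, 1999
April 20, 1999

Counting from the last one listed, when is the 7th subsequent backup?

Gaps: 4, 5, 6, 7, 8, 9 days — each gap is 1 larger than the previous one.
Next gap: 10 days. April 20, 1999 + 10 days = April 30, 1999.
Next gap: 11 days. April 30, 1999 + 11 days = May 11, 1999.
Next gap: 12 days. May 11, 1999 + 12 days = May 23, 1999.
Next gap: 13 days. May 23, 1999 + 13 days = June 5, 1999.
Next gap: 14 days. June 5, 1999 + 14 days = June 19, 1999.
Next gap: 15 days. June 19, 1999 + 15 days = July 4, 1999.
Next gap: 16 days. July 4, 1999 + 16 days = July 20, 1999.

July 20, 1999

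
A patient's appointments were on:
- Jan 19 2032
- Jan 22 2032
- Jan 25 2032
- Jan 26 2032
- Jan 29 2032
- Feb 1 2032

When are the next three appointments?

Gaps: 3, 3, 1, 3, 3 days — not constant, but cyclic with period 3.
The events fall on every Monday, Thursday and Sunday.
The following Monday is Feb 2 2032.
Next Thursday: Feb 5 2032.
The following Sunday is Feb 8 2032.

Feb 2 2032, Feb 5 2032, Feb 8 2032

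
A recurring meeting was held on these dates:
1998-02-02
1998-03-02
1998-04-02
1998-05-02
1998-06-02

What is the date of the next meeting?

1998-07-02

Each date is the 2nd; the gaps (28, 31, 30, 31) track the month lengths.
The rule is the 2nd of each month.
July 1998: 1998-07-02.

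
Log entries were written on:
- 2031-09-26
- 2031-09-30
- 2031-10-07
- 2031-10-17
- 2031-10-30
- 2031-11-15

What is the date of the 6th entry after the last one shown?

The spacing grows by 3 each time: 4, 7, 10, 13, 16 days.
Next gap: 19 days. 2031-11-15 + 19 days = 2031-12-04.
Next gap: 22 days. 2031-12-04 + 22 days = 2031-12-26.
Next gap: 25 days. 2031-12-26 + 25 days = 2032-01-20.
Next gap: 28 days. 2032-01-20 + 28 days = 2032-02-17.
Next gap: 31 days. 2032-02-17 + 31 days = 2032-03-19.
Next gap: 34 days. 2032-03-19 + 34 days = 2032-04-22.

2032-04-22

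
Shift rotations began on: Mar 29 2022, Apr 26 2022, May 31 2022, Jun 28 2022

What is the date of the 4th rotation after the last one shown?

Oct 25 2022

All Tuesdays; the gaps (28, 35, 28) vary with month length.
This is the last Tuesday of each month.
Last Tuesday of July 2022: Jul 26 2022.
Last Tuesday of August 2022: Aug 30 2022.
Last Tuesday of September 2022: Sep 27 2022.
October 2022 ends with Tuesday Oct 25 2022.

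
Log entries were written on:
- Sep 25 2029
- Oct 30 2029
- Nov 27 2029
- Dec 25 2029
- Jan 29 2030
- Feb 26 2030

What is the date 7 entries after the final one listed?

Sep 24 2030

All Tuesdays; the gaps (35, 28, 28, 35, 28) vary with month length.
This is the last Tuesday of each month.
March 2030 ends with Tuesday Mar 26 2030.
Last Tuesday of April 2030: Apr 30 2030.
May 2030 ends with Tuesday May 28 2030.
June 2030 ends with Tuesday Jun 25 2030.
Last Tuesday of July 2030: Jul 30 2030.
August 2030 ends with Tuesday Aug 27 2030.
Last Tuesday of September 2030: Sep 24 2030.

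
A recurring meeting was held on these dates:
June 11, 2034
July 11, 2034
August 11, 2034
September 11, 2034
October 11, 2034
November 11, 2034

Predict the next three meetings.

December 11, 2034; January 11, 2035; February 11, 2035

Each date is the 11th; the gaps (30, 31, 31, 30, 31) track the month lengths.
The rule is the 11th of each month.
Next: December 2034 → December 11, 2034.
Next: January 2035 → January 11, 2035.
Next: February 2035 → February 11, 2035.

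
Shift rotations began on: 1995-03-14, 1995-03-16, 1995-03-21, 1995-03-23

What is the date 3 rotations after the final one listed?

The gap pattern 2, 5, 2 repeats every 2 events.
These are the Tuesdays and Thursdays of each week.
Next Tuesday: 1995-03-28.
The following Thursday is 1995-03-30.
The following Tuesday is 1995-04-04.

1995-04-04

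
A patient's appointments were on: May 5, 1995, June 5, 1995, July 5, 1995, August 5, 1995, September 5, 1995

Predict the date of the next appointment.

Gaps: 31, 30, 31, 31 days — not constant. Every event is on the 5th of the month.
Pattern: the 5th of each month.
Next: October 1995 → October 5, 1995.

October 5, 1995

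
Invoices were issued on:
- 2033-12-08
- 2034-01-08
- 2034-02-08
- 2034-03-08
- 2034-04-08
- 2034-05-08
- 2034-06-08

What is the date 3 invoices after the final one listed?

Each date is the 8th; the gaps (31, 31, 28, 31, 30, 31) track the month lengths.
The rule is the 8th of each month.
July 2034: 2034-07-08.
Next: August 2034 → 2034-08-08.
Next: September 2034 → 2034-09-08.

2034-09-08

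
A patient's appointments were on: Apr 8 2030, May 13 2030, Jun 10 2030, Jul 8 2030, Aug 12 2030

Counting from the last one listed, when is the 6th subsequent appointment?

Feb 10 2031

Gaps: 35, 28, 28, 35 days — a mix of 28 and 35. Every date is a Monday.
Each is the 2nd Monday of its month.
September 2030 — 2nd Monday is Sep 9 2030.
2nd Monday of October 2030: Oct 14 2030.
2nd Monday of November 2030: Nov 11 2030.
2nd Monday of December 2030: Dec 9 2030.
2nd Monday of January 2031: Jan 13 2031.
February 2031 — 2nd Monday is Feb 10 2031.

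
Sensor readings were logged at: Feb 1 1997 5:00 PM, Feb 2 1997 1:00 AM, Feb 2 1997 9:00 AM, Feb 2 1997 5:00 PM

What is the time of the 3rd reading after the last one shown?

Feb 3 1997 5:00 PM

Gaps: 8, 8, 8 hours — each event is 8 hours after the previous one.
Feb 2 1997 5:00 PM + 8 h = Feb 3 1997 1:00 AM.
Feb 3 1997 1:00 AM + 8 h = Feb 3 1997 9:00 AM.
Feb 3 1997 9:00 AM + 8 h = Feb 3 1997 5:00 PM.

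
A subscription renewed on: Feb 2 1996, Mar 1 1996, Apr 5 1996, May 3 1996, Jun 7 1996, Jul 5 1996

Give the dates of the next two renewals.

All dates are Fridays, 28, 35, 28, 35, 28 days apart.
Specifically, the 1st Friday of each month.
August 1996 — 1st Friday is Aug 2 1996.
September 1996 — 1st Friday is Sep 6 1996.

Aug 2 1996, Sep 6 1996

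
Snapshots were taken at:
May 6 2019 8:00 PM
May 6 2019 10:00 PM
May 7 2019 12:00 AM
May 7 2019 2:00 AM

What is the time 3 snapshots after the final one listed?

Gaps: 2, 2, 2 hours — each event is 2 hours after the previous one.
May 7 2019 2:00 AM + 2 h = May 7 2019 4:00 AM.
May 7 2019 4:00 AM + 2 h = May 7 2019 6:00 AM.
May 7 2019 6:00 AM + 2 h = May 7 2019 8:00 AM.

May 7 2019 8:00 AM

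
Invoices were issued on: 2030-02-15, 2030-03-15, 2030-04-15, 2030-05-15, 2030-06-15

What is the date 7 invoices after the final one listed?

2031-01-15

The day-of-month is always 15 (28, 31, 30, 31 days between events).
So this recurs on the 15th of each month.
July 2030: 2030-07-15.
Next: August 2030 → 2030-08-15.
Next: September 2030 → 2030-09-15.
Next: October 2030 → 2030-10-15.
November 2030: 2030-11-15.
December 2030: 2030-12-15.
January 2031: 2031-01-15.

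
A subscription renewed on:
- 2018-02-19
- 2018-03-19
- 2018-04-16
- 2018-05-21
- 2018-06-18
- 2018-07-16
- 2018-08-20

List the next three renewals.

2018-09-17, 2018-10-15, 2018-11-19

These are Mondays at 28- or 35-day spacing (28, 28, 35, 28, 28, 35).
The pattern: 3rd Monday of the month.
September 2018 — 3rd Monday is 2018-09-17.
3rd Monday of October 2018: 2018-10-15.
November 2018 — 3rd Monday is 2018-11-19.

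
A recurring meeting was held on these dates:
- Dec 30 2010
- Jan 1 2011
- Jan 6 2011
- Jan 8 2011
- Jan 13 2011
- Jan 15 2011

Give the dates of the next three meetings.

Jan 20 2011, Jan 22 2011, Jan 27 2011

The gap pattern 2, 5, 2, 5, 2 repeats every 2 events.
These are the Thursdays and Saturdays of each week.
Next Thursday: Jan 20 2011.
Next Saturday: Jan 22 2011.
Next Thursday: Jan 27 2011.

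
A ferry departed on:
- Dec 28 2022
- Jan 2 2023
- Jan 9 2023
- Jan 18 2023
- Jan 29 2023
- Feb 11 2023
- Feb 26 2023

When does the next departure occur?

Intervals are 5, 7, 9, 11, 13, 15 days — an arithmetic progression with common difference 2.
Next gap: 17 days. Feb 26 2023 + 17 days = Mar 15 2023.

Mar 15 2023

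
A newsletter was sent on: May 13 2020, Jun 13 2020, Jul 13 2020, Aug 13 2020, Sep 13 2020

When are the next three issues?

Each date is the 13th; the gaps (31, 30, 31, 31) track the month lengths.
The rule is the 13th of each month.
Next: October 2020 → Oct 13 2020.
November 2020: Nov 13 2020.
December 2020: Dec 13 2020.

Oct 13 2020, Nov 13 2020, Dec 13 2020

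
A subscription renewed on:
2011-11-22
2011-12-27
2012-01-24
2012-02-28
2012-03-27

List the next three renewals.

2012-04-24, 2012-05-22, 2012-06-26

Gaps: 35, 28, 35, 28 days — a mix of 28 and 35. Every date is a Tuesday.
Each is the 4th Tuesday of its month.
4th Tuesday of April 2012: 2012-04-24.
4th Tuesday of May 2012: 2012-05-22.
4th Tuesday of June 2012: 2012-06-26.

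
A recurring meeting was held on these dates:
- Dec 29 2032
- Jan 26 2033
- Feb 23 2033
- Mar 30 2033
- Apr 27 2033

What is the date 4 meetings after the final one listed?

Every date is a Wednesday; gaps 28, 28, 35, 28 days.
Each is the last Wednesday of its month (at least one falls on the 29th or later, ruling out '4th Wednesday').
Last Wednesday of May 2033: May 25 2033.
Last Wednesday of June 2033: Jun 29 2033.
Last Wednesday of July 2033: Jul 27 2033.
Last Wednesday of August 2033: Aug 31 2033.

Aug 31 2033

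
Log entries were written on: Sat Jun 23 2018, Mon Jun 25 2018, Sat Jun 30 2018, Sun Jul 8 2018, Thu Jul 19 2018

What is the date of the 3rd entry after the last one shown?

The spacing grows by 3 each time: 2, 5, 8, 11 days.
Next gap: 14 days. Thu Jul 19 2018 + 14 days = Thu Aug 2 2018.
Next gap: 17 days. Thu Aug 2 2018 + 17 days = Sun Aug 19 2018.
Next gap: 20 days. Sun Aug 19 2018 + 20 days = Sat Sep 8 2018.

Sat Sep 8 2018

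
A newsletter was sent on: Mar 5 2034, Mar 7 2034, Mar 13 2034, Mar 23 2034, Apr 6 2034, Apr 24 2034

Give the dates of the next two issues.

The spacing grows by 4 each time: 2, 6, 10, 14, 18 days.
Next gap: 22 days. Apr 24 2034 + 22 days = May 16 2034.
Next gap: 26 days. May 16 2034 + 26 days = Jun 11 2034.

May 16 2034, Jun 11 2034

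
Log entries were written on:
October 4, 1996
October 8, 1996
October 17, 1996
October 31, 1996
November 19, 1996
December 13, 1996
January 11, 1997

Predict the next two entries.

February 14, 1997; March 25, 1997

Gaps: 4, 9, 14, 19, 24, 29 days — each gap is 5 larger than the previous one.
Next gap: 34 days. January 11, 1997 + 34 days = February 14, 1997.
Next gap: 39 days. February 14, 1997 + 39 days = March 25, 1997.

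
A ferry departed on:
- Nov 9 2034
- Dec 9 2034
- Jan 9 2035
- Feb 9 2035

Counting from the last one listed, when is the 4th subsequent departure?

Jun 9 2035

Gaps: 30, 31, 31 days — not constant. Every event is on the 9th of the month.
Pattern: the 9th of each month.
March 2035: Mar 9 2035.
Next: April 2035 → Apr 9 2035.
Next: May 2035 → May 9 2035.
Next: June 2035 → Jun 9 2035.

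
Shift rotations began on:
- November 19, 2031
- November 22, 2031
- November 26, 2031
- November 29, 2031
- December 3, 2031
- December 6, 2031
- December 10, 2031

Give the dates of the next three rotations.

December 13, 2031; December 17, 2031; December 20, 2031

Gaps: 3, 4, 3, 4, 3, 4 days — not constant, but cyclic with period 2.
The events fall on every Wednesday and Saturday.
Next Saturday: December 13, 2031.
Next Wednesday: December 17, 2031.
The following Saturday is December 20, 2031.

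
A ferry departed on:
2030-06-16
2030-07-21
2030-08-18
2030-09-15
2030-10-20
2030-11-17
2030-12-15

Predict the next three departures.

Gaps: 35, 28, 28, 35, 28, 28 days — a mix of 28 and 35. Every date is a Sunday.
Each is the 3rd Sunday of its month.
3rd Sunday of January 2031: 2031-01-19.
February 2031 — 3rd Sunday is 2031-02-16.
3rd Sunday of March 2031: 2031-03-16.

2031-01-19, 2031-02-16, 2031-03-16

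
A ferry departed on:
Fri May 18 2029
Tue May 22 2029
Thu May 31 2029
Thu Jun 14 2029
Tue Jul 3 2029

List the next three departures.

Fri Jul 27 2029, Sat Aug 25 2029, Fri Sep 28 2029

The spacing grows by 5 each time: 4, 9, 14, 19 days.
Next gap: 24 days. Tue Jul 3 2029 + 24 days = Fri Jul 27 2029.
Next gap: 29 days. Fri Jul 27 2029 + 29 days = Sat Aug 25 2029.
Next gap: 34 days. Sat Aug 25 2029 + 34 days = Fri Sep 28 2029.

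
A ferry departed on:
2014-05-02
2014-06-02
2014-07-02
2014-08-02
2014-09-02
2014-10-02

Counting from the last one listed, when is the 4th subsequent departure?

The day-of-month is always 2 (31, 30, 31, 31, 30 days between events).
So this recurs on the 2nd of each month.
November 2014: 2014-11-02.
December 2014: 2014-12-02.
January 2015: 2015-01-02.
February 2015: 2015-02-02.

2015-02-02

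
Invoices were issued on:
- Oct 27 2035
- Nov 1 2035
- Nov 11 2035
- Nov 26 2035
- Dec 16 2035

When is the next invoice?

Jan 10 2036

The spacing grows by 5 each time: 5, 10, 15, 20 days.
Next gap: 25 days. Dec 16 2035 + 25 days = Jan 10 2036.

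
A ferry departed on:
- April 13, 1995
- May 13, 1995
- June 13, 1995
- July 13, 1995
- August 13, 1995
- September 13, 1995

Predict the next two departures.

October 13, 1995; November 13, 1995

Each date is the 13th; the gaps (30, 31, 30, 31, 31) track the month lengths.
The rule is the 13th of each month.
October 1995: October 13, 1995.
November 1995: November 13, 1995.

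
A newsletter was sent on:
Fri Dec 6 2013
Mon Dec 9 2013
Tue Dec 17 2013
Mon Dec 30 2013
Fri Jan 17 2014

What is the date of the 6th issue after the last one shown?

The spacing grows by 5 each time: 3, 8, 13, 18 days.
Next gap: 23 days. Fri Jan 17 2014 + 23 days = Sun Feb 9 2014.
Next gap: 28 days. Sun Feb 9 2014 + 28 days = Sun Mar 9 2014.
Next gap: 33 days. Sun Mar 9 2014 + 33 days = Fri Apr 11 2014.
Next gap: 38 days. Fri Apr 11 2014 + 38 days = Mon May 19 2014.
Next gap: 43 days. Mon May 19 2014 + 43 days = Tue Jul 1 2014.
Next gap: 48 days. Tue Jul 1 2014 + 48 days = Mon Aug 18 2014.

Mon Aug 18 2014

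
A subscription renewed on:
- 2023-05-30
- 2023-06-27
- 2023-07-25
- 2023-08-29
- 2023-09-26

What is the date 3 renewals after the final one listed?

2023-12-26

These are Tuesdays with 28, 28, 35, 28-day gaps.
Each is the final Tuesday of its month — 2023-05-30 is past the 28th, so '4th Tuesday' doesn't fit.
Last Tuesday of October 2023: 2023-10-31.
Last Tuesday of November 2023: 2023-11-28.
Last Tuesday of December 2023: 2023-12-26.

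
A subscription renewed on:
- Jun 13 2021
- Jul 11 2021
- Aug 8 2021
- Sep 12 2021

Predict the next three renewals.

Oct 10 2021, Nov 14 2021, Dec 12 2021

These are Sundays at 28- or 35-day spacing (28, 28, 35).
The pattern: 2nd Sunday of the month.
October 2021 — 2nd Sunday is Oct 10 2021.
2nd Sunday of November 2021: Nov 14 2021.
December 2021 — 2nd Sunday is Dec 12 2021.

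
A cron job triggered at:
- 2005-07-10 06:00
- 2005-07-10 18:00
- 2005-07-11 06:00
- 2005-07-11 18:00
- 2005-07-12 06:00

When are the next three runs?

The interval is a steady 12 hours (12, 12, 12, 12).
2005-07-12 06:00 + 12 h = 2005-07-12 18:00.
2005-07-12 18:00 + 12 h = 2005-07-13 06:00.
2005-07-13 06:00 + 12 h = 2005-07-13 18:00.

2005-07-12 18:00, 2005-07-13 06:00, 2005-07-13 18:00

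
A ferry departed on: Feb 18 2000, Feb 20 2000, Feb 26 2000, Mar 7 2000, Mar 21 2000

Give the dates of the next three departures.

The spacing grows by 4 each time: 2, 6, 10, 14 days.
Next gap: 18 days. Mar 21 2000 + 18 days = Apr 8 2000.
Next gap: 22 days. Apr 8 2000 + 22 days = Apr 30 2000.
Next gap: 26 days. Apr 30 2000 + 26 days = May 26 2000.

Apr 8 2000, Apr 30 2000, May 26 2000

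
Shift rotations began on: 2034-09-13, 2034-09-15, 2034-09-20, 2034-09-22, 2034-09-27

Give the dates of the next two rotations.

2034-09-29, 2034-10-04

Every event lands on a Wednesday or Friday (gaps cycle 2, 5, 2, 5).
So the schedule is: every Wednesday and Friday.
The following Friday is 2034-09-29.
Next Wednesday: 2034-10-04.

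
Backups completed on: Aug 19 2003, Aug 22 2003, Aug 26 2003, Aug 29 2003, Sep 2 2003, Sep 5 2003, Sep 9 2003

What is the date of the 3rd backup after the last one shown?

The gap pattern 3, 4, 3, 4, 3, 4 repeats every 2 events.
These are the Tuesdays and Fridays of each week.
The following Friday is Sep 12 2003.
Next Tuesday: Sep 16 2003.
Next Friday: Sep 19 2003.

Sep 19 2003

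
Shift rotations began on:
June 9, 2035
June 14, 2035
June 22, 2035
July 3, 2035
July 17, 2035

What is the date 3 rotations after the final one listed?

September 15, 2035

The spacing grows by 3 each time: 5, 8, 11, 14 days.
Next gap: 17 days. July 17, 2035 + 17 days = August 3, 2035.
Next gap: 20 days. August 3, 2035 + 20 days = August 23, 2035.
Next gap: 23 days. August 23, 2035 + 23 days = September 15, 2035.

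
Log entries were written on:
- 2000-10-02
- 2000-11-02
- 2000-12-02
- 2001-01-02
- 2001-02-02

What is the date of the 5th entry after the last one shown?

2001-07-02

Gaps: 31, 30, 31, 31 days — not constant. Every event is on the 2nd of the month.
Pattern: the 2nd of each month.
March 2001: 2001-03-02.
Next: April 2001 → 2001-04-02.
Next: May 2001 → 2001-05-02.
June 2001: 2001-06-02.
July 2001: 2001-07-02.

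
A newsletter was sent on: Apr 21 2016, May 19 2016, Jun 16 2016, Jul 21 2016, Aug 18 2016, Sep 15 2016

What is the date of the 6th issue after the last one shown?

Gaps: 28, 28, 35, 28, 28 days — a mix of 28 and 35. Every date is a Thursday.
Each is the 3rd Thursday of its month.
3rd Thursday of October 2016: Oct 20 2016.
November 2016 — 3rd Thursday is Nov 17 2016.
3rd Thursday of December 2016: Dec 15 2016.
3rd Thursday of January 2017: Jan 19 2017.
3rd Thursday of February 2017: Feb 16 2017.
3rd Thursday of March 2017: Mar 16 2017.

Mar 16 2017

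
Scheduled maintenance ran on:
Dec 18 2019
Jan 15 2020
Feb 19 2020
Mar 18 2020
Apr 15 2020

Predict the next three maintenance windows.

All dates are Wednesdays, 28, 35, 28, 28 days apart.
Specifically, the 3rd Wednesday of each month.
3rd Wednesday of May 2020: May 20 2020.
June 2020 — 3rd Wednesday is Jun 17 2020.
3rd Wednesday of July 2020: Jul 15 2020.

May 20 2020, Jun 17 2020, Jul 15 2020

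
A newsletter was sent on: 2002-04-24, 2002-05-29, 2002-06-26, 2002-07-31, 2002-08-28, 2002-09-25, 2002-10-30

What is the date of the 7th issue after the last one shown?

2003-05-28

All Wednesdays; the gaps (35, 28, 35, 28, 28, 35) vary with month length.
This is the last Wednesday of each month.
Last Wednesday of November 2002: 2002-11-27.
December 2002 ends with Wednesday 2002-12-25.
Last Wednesday of January 2003: 2003-01-29.
February 2003 ends with Wednesday 2003-02-26.
March 2003 ends with Wednesday 2003-03-26.
Last Wednesday of April 2003: 2003-04-30.
May 2003 ends with Wednesday 2003-05-28.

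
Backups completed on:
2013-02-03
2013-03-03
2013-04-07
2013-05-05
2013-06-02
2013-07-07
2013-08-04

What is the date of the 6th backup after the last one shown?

2014-02-02

Gaps: 28, 35, 28, 28, 35, 28 days — a mix of 28 and 35. Every date is a Sunday.
Each is the 1st Sunday of its month.
1st Sunday of September 2013: 2013-09-01.
October 2013 — 1st Sunday is 2013-10-06.
November 2013 — 1st Sunday is 2013-11-03.
1st Sunday of December 2013: 2013-12-01.
1st Sunday of January 2014: 2014-01-05.
February 2014 — 1st Sunday is 2014-02-02.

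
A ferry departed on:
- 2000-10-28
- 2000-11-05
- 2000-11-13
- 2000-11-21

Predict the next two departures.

2000-11-29, 2000-12-07

The spacing is 8, 8, 8 days — always 8 days.
2000-11-21 + 8 days = 2000-11-29.
2000-11-29 + 8 days = 2000-12-07.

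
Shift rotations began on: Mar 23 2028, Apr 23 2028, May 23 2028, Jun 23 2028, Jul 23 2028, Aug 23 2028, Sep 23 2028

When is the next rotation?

Oct 23 2028

Gaps: 31, 30, 31, 30, 31, 31 days — not constant. Every event is on the 23rd of the month.
Pattern: the 23rd of each month.
Next: October 2028 → Oct 23 2028.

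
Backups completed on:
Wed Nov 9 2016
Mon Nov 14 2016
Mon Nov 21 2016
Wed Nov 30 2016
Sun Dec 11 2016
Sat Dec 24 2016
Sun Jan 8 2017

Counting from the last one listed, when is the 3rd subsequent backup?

Intervals are 5, 7, 9, 11, 13, 15 days — an arithmetic progression with common difference 2.
Next gap: 17 days. Sun Jan 8 2017 + 17 days = Wed Jan 25 2017.
Next gap: 19 days. Wed Jan 25 2017 + 19 days = Mon Feb 13 2017.
Next gap: 21 days. Mon Feb 13 2017 + 21 days = Mon Mar 6 2017.

Mon Mar 6 2017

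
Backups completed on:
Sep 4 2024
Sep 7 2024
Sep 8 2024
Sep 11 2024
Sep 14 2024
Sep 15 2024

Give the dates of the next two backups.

Gaps: 3, 1, 3, 3, 1 days — not constant, but cyclic with period 3.
The events fall on every Wednesday, Saturday and Sunday.
The following Wednesday is Sep 18 2024.
Next Saturday: Sep 21 2024.

Sep 18 2024, Sep 21 2024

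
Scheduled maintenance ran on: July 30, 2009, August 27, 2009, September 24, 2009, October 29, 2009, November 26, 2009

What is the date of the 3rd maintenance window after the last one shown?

These are Thursdays with 28, 28, 35, 28-day gaps.
Each is the final Thursday of its month — July 30, 2009 is past the 28th, so '4th Thursday' doesn't fit.
Last Thursday of December 2009: December 31, 2009.
January 2010 ends with Thursday January 28, 2010.
February 2010 ends with Thursday February 25, 2010.

February 25, 2010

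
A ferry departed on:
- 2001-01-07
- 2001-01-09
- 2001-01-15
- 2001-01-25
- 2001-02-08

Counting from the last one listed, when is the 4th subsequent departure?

Intervals are 2, 6, 10, 14 days — an arithmetic progression with common difference 4.
Next gap: 18 days. 2001-02-08 + 18 days = 2001-02-26.
Next gap: 22 days. 2001-02-26 + 22 days = 2001-03-20.
Next gap: 26 days. 2001-03-20 + 26 days = 2001-04-15.
Next gap: 30 days. 2001-04-15 + 30 days = 2001-05-15.

2001-05-15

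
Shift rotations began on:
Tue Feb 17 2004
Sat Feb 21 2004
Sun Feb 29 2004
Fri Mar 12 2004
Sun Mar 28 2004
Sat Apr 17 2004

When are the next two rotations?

Tue May 11 2004, Tue Jun 8 2004

Gaps: 4, 8, 12, 16, 20 days — each gap is 4 larger than the previous one.
Next gap: 24 days. Sat Apr 17 2004 + 24 days = Tue May 11 2004.
Next gap: 28 days. Tue May 11 2004 + 28 days = Tue Jun 8 2004.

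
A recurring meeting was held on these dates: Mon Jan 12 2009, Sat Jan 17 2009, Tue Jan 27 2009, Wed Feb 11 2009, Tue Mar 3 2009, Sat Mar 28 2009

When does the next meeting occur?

Mon Apr 27 2009

The spacing grows by 5 each time: 5, 10, 15, 20, 25 days.
Next gap: 30 days. Sat Mar 28 2009 + 30 days = Mon Apr 27 2009.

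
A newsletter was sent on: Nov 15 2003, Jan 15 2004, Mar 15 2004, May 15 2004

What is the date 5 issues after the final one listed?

Mar 15 2005

Gaps: 61, 60, 61 days — not constant. Every event is on the 15th of the month.
Pattern: the 15th of every 2 months.
July 2004: Jul 15 2004.
September 2004: Sep 15 2004.
November 2004: Nov 15 2004.
January 2005: Jan 15 2005.
Next: March 2005 → Mar 15 2005.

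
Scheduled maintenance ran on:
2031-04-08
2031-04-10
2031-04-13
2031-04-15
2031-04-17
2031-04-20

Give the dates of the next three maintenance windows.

2031-04-22, 2031-04-24, 2031-04-27

Gaps: 2, 3, 2, 2, 3 days — not constant, but cyclic with period 3.
The events fall on every Tuesday, Thursday and Sunday.
Next Tuesday: 2031-04-22.
Next Thursday: 2031-04-24.
The following Sunday is 2031-04-27.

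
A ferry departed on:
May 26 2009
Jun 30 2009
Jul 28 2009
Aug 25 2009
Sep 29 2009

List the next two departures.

These are Tuesdays with 35, 28, 28, 35-day gaps.
Each is the final Tuesday of its month — Jun 30 2009 is past the 28th, so '4th Tuesday' doesn't fit.
Last Tuesday of October 2009: Oct 27 2009.
November 2009 ends with Tuesday Nov 24 2009.

Oct 27 2009, Nov 24 2009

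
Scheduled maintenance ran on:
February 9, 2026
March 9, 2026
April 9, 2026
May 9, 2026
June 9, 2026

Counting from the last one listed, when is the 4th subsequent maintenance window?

October 9, 2026

Gaps: 28, 31, 30, 31 days — not constant. Every event is on the 9th of the month.
Pattern: the 9th of each month.
Next: July 2026 → July 9, 2026.
Next: August 2026 → August 9, 2026.
Next: September 2026 → September 9, 2026.
Next: October 2026 → October 9, 2026.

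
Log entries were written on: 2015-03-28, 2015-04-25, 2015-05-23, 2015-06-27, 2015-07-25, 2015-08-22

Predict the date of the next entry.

2015-09-26

Gaps: 28, 28, 35, 28, 28 days — a mix of 28 and 35. Every date is a Saturday.
Each is the 4th Saturday of its month.
September 2015 — 4th Saturday is 2015-09-26.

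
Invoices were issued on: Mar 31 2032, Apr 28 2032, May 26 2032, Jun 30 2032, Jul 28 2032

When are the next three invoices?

Aug 25 2032, Sep 29 2032, Oct 27 2032

Every date is a Wednesday; gaps 28, 28, 35, 28 days.
Each is the last Wednesday of its month (at least one falls on the 29th or later, ruling out '4th Wednesday').
Last Wednesday of August 2032: Aug 25 2032.
Last Wednesday of September 2032: Sep 29 2032.
October 2032 ends with Wednesday Oct 27 2032.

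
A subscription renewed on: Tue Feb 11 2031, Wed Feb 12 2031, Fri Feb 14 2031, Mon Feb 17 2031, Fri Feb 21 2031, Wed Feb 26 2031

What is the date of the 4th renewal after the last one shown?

Intervals are 1, 2, 3, 4, 5 days — an arithmetic progression with common difference 1.
Next gap: 6 days. Wed Feb 26 2031 + 6 days = Tue Mar 4 2031.
Next gap: 7 days. Tue Mar 4 2031 + 7 days = Tue Mar 11 2031.
Next gap: 8 days. Tue Mar 11 2031 + 8 days = Wed Mar 19 2031.
Next gap: 9 days. Wed Mar 19 2031 + 9 days = Fri Mar 28 2031.

Fri Mar 28 2031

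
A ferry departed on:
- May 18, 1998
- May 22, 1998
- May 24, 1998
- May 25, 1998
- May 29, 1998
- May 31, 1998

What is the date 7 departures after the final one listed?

Every event lands on a Monday or Friday or Sunday (gaps cycle 4, 2, 1, 4, 2).
So the schedule is: every Monday, Friday and Sunday.
Next Monday: June 1, 1998.
The following Friday is June 5, 1998.
Next Sunday: June 7, 1998.
The following Monday is June 8, 1998.
Next Friday: June 12, 1998.
Next Sunday: June 14, 1998.
The following Monday is June 15, 1998.

June 15, 1998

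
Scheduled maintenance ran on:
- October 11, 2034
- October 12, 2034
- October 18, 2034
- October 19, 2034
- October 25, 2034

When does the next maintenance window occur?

The gap pattern 1, 6, 1, 6 repeats every 2 events.
These are the Wednesdays and Thursdays of each week.
Next Thursday: October 26, 2034.

October 26, 2034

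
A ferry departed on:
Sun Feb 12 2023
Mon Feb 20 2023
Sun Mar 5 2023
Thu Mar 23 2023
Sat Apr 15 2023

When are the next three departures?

Intervals are 8, 13, 18, 23 days — an arithmetic progression with common difference 5.
Next gap: 28 days. Sat Apr 15 2023 + 28 days = Sat May 13 2023.
Next gap: 33 days. Sat May 13 2023 + 33 days = Thu Jun 15 2023.
Next gap: 38 days. Thu Jun 15 2023 + 38 days = Sun Jul 23 2023.

Sat May 13 2023, Thu Jun 15 2023, Sun Jul 23 2023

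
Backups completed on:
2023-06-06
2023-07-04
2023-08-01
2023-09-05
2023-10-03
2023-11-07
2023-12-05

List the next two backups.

These are Tuesdays at 28- or 35-day spacing (28, 28, 35, 28, 35, 28).
The pattern: 1st Tuesday of the month.
January 2024 — 1st Tuesday is 2024-01-02.
1st Tuesday of February 2024: 2024-02-06.

2024-01-02, 2024-02-06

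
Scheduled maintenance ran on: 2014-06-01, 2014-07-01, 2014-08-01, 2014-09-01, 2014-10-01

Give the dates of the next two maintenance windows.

Each date is the 1st; the gaps (30, 31, 31, 30) track the month lengths.
The rule is the 1st of each month.
November 2014: 2014-11-01.
Next: December 2014 → 2014-12-01.

2014-11-01, 2014-12-01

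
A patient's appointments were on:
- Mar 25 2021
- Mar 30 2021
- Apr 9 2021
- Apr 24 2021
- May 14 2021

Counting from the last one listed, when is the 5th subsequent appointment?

Nov 5 2021

Gaps: 5, 10, 15, 20 days — each gap is 5 larger than the previous one.
Next gap: 25 days. May 14 2021 + 25 days = Jun 8 2021.
Next gap: 30 days. Jun 8 2021 + 30 days = Jul 8 2021.
Next gap: 35 days. Jul 8 2021 + 35 days = Aug 12 2021.
Next gap: 40 days. Aug 12 2021 + 40 days = Sep 21 2021.
Next gap: 45 days. Sep 21 2021 + 45 days = Nov 5 2021.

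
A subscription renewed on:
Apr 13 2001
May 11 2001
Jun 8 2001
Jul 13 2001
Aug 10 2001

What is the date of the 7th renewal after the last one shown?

These are Fridays at 28- or 35-day spacing (28, 28, 35, 28).
The pattern: 2nd Friday of the month.
September 2001 — 2nd Friday is Sep 14 2001.
2nd Friday of October 2001: Oct 12 2001.
November 2001 — 2nd Friday is Nov 9 2001.
2nd Friday of December 2001: Dec 14 2001.
2nd Friday of January 2002: Jan 11 2002.
2nd Friday of February 2002: Feb 8 2002.
2nd Friday of March 2002: Mar 8 2002.

Mar 8 2002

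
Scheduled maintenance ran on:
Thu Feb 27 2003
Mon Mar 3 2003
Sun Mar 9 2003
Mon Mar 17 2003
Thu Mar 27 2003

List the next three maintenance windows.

Tue Apr 8 2003, Tue Apr 22 2003, Thu May 8 2003

The spacing grows by 2 each time: 4, 6, 8, 10 days.
Next gap: 12 days. Thu Mar 27 2003 + 12 days = Tue Apr 8 2003.
Next gap: 14 days. Tue Apr 8 2003 + 14 days = Tue Apr 22 2003.
Next gap: 16 days. Tue Apr 22 2003 + 16 days = Thu May 8 2003.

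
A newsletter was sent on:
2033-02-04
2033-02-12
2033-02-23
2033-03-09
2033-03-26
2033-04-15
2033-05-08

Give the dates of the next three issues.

2033-06-03, 2033-07-02, 2033-08-03

Gaps: 8, 11, 14, 17, 20, 23 days — each gap is 3 larger than the previous one.
Next gap: 26 days. 2033-05-08 + 26 days = 2033-06-03.
Next gap: 29 days. 2033-06-03 + 29 days = 2033-07-02.
Next gap: 32 days. 2033-07-02 + 32 days = 2033-08-03.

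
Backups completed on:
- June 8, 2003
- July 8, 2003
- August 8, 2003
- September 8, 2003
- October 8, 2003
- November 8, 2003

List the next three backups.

Each date is the 8th; the gaps (30, 31, 31, 30, 31) track the month lengths.
The rule is the 8th of each month.
December 2003: December 8, 2003.
January 2004: January 8, 2004.
February 2004: February 8, 2004.

December 8, 2003; January 8, 2004; February 8, 2004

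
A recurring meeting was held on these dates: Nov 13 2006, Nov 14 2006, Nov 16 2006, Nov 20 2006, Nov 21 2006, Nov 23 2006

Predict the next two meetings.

Nov 27 2006, Nov 28 2006

Gaps: 1, 2, 4, 1, 2 days — not constant, but cyclic with period 3.
The events fall on every Monday, Tuesday and Thursday.
Next Monday: Nov 27 2006.
Next Tuesday: Nov 28 2006.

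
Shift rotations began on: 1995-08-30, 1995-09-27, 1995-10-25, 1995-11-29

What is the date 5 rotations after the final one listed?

All Wednesdays; the gaps (28, 28, 35) vary with month length.
This is the last Wednesday of each month.
December 1995 ends with Wednesday 1995-12-27.
January 1996 ends with Wednesday 1996-01-31.
February 1996 ends with Wednesday 1996-02-28.
March 1996 ends with Wednesday 1996-03-27.
Last Wednesday of April 1996: 1996-04-24.

1996-04-24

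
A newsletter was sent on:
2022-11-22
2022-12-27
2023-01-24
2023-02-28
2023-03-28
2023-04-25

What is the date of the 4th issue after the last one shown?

Gaps: 35, 28, 35, 28, 28 days — a mix of 28 and 35. Every date is a Tuesday.
Each is the 4th Tuesday of its month.
4th Tuesday of May 2023: 2023-05-23.
4th Tuesday of June 2023: 2023-06-27.
July 2023 — 4th Tuesday is 2023-07-25.
4th Tuesday of August 2023: 2023-08-22.

2023-08-22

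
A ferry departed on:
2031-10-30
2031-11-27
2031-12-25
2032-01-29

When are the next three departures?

2032-02-26, 2032-03-25, 2032-04-29

All Thursdays; the gaps (28, 28, 35) vary with month length.
This is the last Thursday of each month.
Last Thursday of February 2032: 2032-02-26.
Last Thursday of March 2032: 2032-03-25.
April 2032 ends with Thursday 2032-04-29.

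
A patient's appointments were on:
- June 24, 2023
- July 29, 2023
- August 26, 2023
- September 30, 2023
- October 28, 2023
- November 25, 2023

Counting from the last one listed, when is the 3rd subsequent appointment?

Every date is a Saturday; gaps 35, 28, 35, 28, 28 days.
Each is the last Saturday of its month (at least one falls on the 29th or later, ruling out '4th Saturday').
Last Saturday of December 2023: December 30, 2023.
January 2024 ends with Saturday January 27, 2024.
February 2024 ends with Saturday February 24, 2024.

February 24, 2024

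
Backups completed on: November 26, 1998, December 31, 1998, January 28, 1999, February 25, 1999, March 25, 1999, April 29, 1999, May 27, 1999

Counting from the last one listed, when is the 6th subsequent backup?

Every date is a Thursday; gaps 35, 28, 28, 28, 35, 28 days.
Each is the last Thursday of its month (at least one falls on the 29th or later, ruling out '4th Thursday').
June 1999 ends with Thursday June 24, 1999.
Last Thursday of July 1999: July 29, 1999.
Last Thursday of August 1999: August 26, 1999.
September 1999 ends with Thursday September 30, 1999.
Last Thursday of October 1999: October 28, 1999.
November 1999 ends with Thursday November 25, 1999.

November 25, 1999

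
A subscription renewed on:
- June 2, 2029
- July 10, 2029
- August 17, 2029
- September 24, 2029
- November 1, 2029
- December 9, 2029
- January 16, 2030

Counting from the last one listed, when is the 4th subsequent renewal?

June 17, 2030

Every event comes 38 days after the last (38, 38, 38, 38, 38, 38).
January 16, 2030 + 38 days = February 23, 2030.
February 23, 2030 + 38 days = April 2, 2030.
April 2, 2030 + 38 days = May 10, 2030.
May 10, 2030 + 38 days = June 17, 2030.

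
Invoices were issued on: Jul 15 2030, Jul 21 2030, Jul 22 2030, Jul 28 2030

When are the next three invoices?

The gap pattern 6, 1, 6 repeats every 2 events.
These are the Mondays and Sundays of each week.
The following Monday is Jul 29 2030.
Next Sunday: Aug 4 2030.
Next Monday: Aug 5 2030.

Jul 29 2030, Aug 4 2030, Aug 5 2030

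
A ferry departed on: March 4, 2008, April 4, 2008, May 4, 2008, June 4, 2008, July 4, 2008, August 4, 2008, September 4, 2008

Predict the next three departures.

The day-of-month is always 4 (31, 30, 31, 30, 31, 31 days between events).
So this recurs on the 4th of each month.
Next: October 2008 → October 4, 2008.
Next: November 2008 → November 4, 2008.
December 2008: December 4, 2008.

October 4, 2008; November 4, 2008; December 4, 2008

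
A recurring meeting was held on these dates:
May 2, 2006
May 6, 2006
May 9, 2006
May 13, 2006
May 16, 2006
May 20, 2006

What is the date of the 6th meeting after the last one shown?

Every event lands on a Tuesday or Saturday (gaps cycle 4, 3, 4, 3, 4).
So the schedule is: every Tuesday and Saturday.
The following Tuesday is May 23, 2006.
Next Saturday: May 27, 2006.
The following Tuesday is May 30, 2006.
The following Saturday is June 3, 2006.
Next Tuesday: June 6, 2006.
Next Saturday: June 10, 2006.

June 10, 2006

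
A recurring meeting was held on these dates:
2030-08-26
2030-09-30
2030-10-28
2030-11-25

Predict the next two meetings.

These are Mondays with 35, 28, 28-day gaps.
Each is the final Monday of its month — 2030-09-30 is past the 28th, so '4th Monday' doesn't fit.
December 2030 ends with Monday 2030-12-30.
Last Monday of January 2031: 2031-01-27.

2030-12-30, 2031-01-27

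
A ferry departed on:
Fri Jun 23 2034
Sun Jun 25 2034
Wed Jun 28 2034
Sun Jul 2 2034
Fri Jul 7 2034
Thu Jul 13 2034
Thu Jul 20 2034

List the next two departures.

Gaps: 2, 3, 4, 5, 6, 7 days — each gap is 1 larger than the previous one.
Next gap: 8 days. Thu Jul 20 2034 + 8 days = Fri Jul 28 2034.
Next gap: 9 days. Fri Jul 28 2034 + 9 days = Sun Aug 6 2034.

Fri Jul 28 2034, Sun Aug 6 2034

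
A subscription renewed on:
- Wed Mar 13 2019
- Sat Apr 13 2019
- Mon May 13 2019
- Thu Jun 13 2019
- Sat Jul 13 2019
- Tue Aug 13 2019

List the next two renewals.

Each date is the 13th; the gaps (31, 30, 31, 30, 31) track the month lengths.
The rule is the 13th of each month.
Next: September 2019 → Fri Sep 13 2019.
Next: October 2019 → Sun Oct 13 2019.

Fri Sep 13 2019, Sun Oct 13 2019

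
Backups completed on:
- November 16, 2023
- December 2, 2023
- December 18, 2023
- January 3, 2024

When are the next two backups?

Every event comes 16 days after the last (16, 16, 16).
January 3, 2024 + 16 days = January 19, 2024.
January 19, 2024 + 16 days = February 4, 2024.

January 19, 2024; February 4, 2024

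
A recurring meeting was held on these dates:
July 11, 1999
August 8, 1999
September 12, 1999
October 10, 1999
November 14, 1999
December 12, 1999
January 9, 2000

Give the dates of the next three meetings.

February 13, 2000; March 12, 2000; April 9, 2000

All dates are Sundays, 28, 35, 28, 35, 28, 28 days apart.
Specifically, the 2nd Sunday of each month.
February 2000 — 2nd Sunday is February 13, 2000.
2nd Sunday of March 2000: March 12, 2000.
April 2000 — 2nd Sunday is April 9, 2000.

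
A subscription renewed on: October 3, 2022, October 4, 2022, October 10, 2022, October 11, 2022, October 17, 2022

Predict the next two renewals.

October 18, 2022; October 24, 2022

Every event lands on a Monday or Tuesday (gaps cycle 1, 6, 1, 6).
So the schedule is: every Monday and Tuesday.
Next Tuesday: October 18, 2022.
Next Monday: October 24, 2022.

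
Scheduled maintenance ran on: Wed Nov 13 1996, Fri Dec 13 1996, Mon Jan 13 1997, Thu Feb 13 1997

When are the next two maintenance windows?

Thu Mar 13 1997, Sun Apr 13 1997

Each date is the 13th; the gaps (30, 31, 31) track the month lengths.
The rule is the 13th of each month.
March 1997: Thu Mar 13 1997.
Next: April 1997 → Sun Apr 13 1997.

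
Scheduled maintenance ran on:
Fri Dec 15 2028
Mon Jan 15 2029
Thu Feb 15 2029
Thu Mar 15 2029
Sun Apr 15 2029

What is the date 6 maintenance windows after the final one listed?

The day-of-month is always 15 (31, 31, 28, 31 days between events).
So this recurs on the 15th of each month.
May 2029: Tue May 15 2029.
June 2029: Fri Jun 15 2029.
Next: July 2029 → Sun Jul 15 2029.
Next: August 2029 → Wed Aug 15 2029.
Next: September 2029 → Sat Sep 15 2029.
October 2029: Mon Oct 15 2029.

Mon Oct 15 2029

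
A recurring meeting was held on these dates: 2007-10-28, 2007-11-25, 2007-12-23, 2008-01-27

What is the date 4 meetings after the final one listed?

Gaps: 28, 28, 35 days — a mix of 28 and 35. Every date is a Sunday.
Each is the 4th Sunday of its month.
4th Sunday of February 2008: 2008-02-24.
4th Sunday of March 2008: 2008-03-23.
4th Sunday of April 2008: 2008-04-27.
May 2008 — 4th Sunday is 2008-05-25.

2008-05-25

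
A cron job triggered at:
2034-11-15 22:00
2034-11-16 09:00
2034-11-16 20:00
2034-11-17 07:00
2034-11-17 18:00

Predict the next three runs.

Gaps: 11, 11, 11, 11 hours — each event is 11 hours after the previous one.
2034-11-17 18:00 + 11 h = 2034-11-18 05:00.
2034-11-18 05:00 + 11 h = 2034-11-18 16:00.
2034-11-18 16:00 + 11 h = 2034-11-19 03:00.

2034-11-18 05:00, 2034-11-18 16:00, 2034-11-19 03:00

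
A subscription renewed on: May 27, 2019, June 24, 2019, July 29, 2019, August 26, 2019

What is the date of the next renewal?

These are Mondays with 28, 35, 28-day gaps.
Each is the final Monday of its month — July 29, 2019 is past the 28th, so '4th Monday' doesn't fit.
September 2019 ends with Monday September 30, 2019.

September 30, 2019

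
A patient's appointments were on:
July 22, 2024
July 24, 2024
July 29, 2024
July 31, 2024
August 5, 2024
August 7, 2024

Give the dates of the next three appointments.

Gaps: 2, 5, 2, 5, 2 days — not constant, but cyclic with period 2.
The events fall on every Monday and Wednesday.
Next Monday: August 12, 2024.
Next Wednesday: August 14, 2024.
Next Monday: August 19, 2024.

August 12, 2024; August 14, 2024; August 19, 2024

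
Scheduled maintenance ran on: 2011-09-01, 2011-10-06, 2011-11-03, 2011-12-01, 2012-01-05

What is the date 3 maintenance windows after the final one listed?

2012-04-05

These are Thursdays at 28- or 35-day spacing (35, 28, 28, 35).
The pattern: 1st Thursday of the month.
1st Thursday of February 2012: 2012-02-02.
March 2012 — 1st Thursday is 2012-03-01.
1st Thursday of April 2012: 2012-04-05.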